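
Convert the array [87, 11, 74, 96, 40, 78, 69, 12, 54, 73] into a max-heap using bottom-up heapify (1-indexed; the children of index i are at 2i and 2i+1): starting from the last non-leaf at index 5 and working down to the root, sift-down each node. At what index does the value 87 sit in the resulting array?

2

sift down from index 5:
  40 vs only child 73 at index 10, swap → [87, 11, 74, 96, 73, 78, 69, 12, 54, 40]
sift down from index 4: already satisfies heap property
sift down from index 3:
  74 vs larger child 78 at index 6, swap → [87, 11, 78, 96, 73, 74, 69, 12, 54, 40]
sift down from index 2:
  11 vs larger child 96 at index 4, swap → [87, 96, 78, 11, 73, 74, 69, 12, 54, 40]
  11 vs larger child 54 at index 9, swap → [87, 96, 78, 54, 73, 74, 69, 12, 11, 40]
sift down from index 1:
  87 vs larger child 96 at index 2, swap → [96, 87, 78, 54, 73, 74, 69, 12, 11, 40]
resulting array: [96, 87, 78, 54, 73, 74, 69, 12, 11, 40]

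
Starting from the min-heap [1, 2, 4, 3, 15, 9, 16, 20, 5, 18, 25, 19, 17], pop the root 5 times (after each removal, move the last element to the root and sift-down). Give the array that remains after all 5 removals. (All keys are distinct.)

[9, 15, 16, 17, 18, 25, 19, 20]

extract-min #1 returns 1:
  remove root 1; move last element 17 to root → [17, 2, 4, 3, 15, 9, 16, 20, 5, 18, 25, 19]
  17 vs smaller child 2 at index 1, swap → [2, 17, 4, 3, 15, 9, 16, 20, 5, 18, 25, 19]
  17 vs smaller child 3 at index 3, swap → [2, 3, 4, 17, 15, 9, 16, 20, 5, 18, 25, 19]
  17 vs smaller child 5 at index 8, swap → [2, 3, 4, 5, 15, 9, 16, 20, 17, 18, 25, 19]
extract-min #2 returns 2:
  remove root 2; move last element 19 to root → [19, 3, 4, 5, 15, 9, 16, 20, 17, 18, 25]
  19 vs smaller child 3 at index 1, swap → [3, 19, 4, 5, 15, 9, 16, 20, 17, 18, 25]
  19 vs smaller child 5 at index 3, swap → [3, 5, 4, 19, 15, 9, 16, 20, 17, 18, 25]
  19 vs smaller child 17 at index 8, swap → [3, 5, 4, 17, 15, 9, 16, 20, 19, 18, 25]
extract-min #3 returns 3:
  remove root 3; move last element 25 to root → [25, 5, 4, 17, 15, 9, 16, 20, 19, 18]
  25 vs smaller child 4 at index 2, swap → [4, 5, 25, 17, 15, 9, 16, 20, 19, 18]
  25 vs smaller child 9 at index 5, swap → [4, 5, 9, 17, 15, 25, 16, 20, 19, 18]
extract-min #4 returns 4:
  remove root 4; move last element 18 to root → [18, 5, 9, 17, 15, 25, 16, 20, 19]
  18 vs smaller child 5 at index 1, swap → [5, 18, 9, 17, 15, 25, 16, 20, 19]
  18 vs smaller child 15 at index 4, swap → [5, 15, 9, 17, 18, 25, 16, 20, 19]
extract-min #5 returns 5:
  remove root 5; move last element 19 to root → [19, 15, 9, 17, 18, 25, 16, 20]
  19 vs smaller child 9 at index 2, swap → [9, 15, 19, 17, 18, 25, 16, 20]
  19 vs smaller child 16 at index 6, swap → [9, 15, 16, 17, 18, 25, 19, 20]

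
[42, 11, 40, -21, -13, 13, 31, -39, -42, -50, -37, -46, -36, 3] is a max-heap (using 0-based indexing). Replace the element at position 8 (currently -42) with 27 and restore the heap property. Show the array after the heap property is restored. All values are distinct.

set index 8 from -42 to 27 → [42, 11, 40, -21, -13, 13, 31, -39, 27, -50, -37, -46, -36, 3]
27 > parent -21 at index 3, swap → [42, 11, 40, 27, -13, 13, 31, -39, -21, -50, -37, -46, -36, 3]
27 > parent 11 at index 1, swap → [42, 27, 40, 11, -13, 13, 31, -39, -21, -50, -37, -46, -36, 3]

[42, 27, 40, 11, -13, 13, 31, -39, -21, -50, -37, -46, -36, 3]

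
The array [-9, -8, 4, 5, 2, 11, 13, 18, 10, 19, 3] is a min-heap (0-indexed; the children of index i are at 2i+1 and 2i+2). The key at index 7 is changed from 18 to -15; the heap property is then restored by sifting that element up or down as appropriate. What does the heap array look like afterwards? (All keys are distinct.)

[-15, -9, 4, -8, 2, 11, 13, 5, 10, 19, 3]

set index 7 from 18 to -15 → [-9, -8, 4, 5, 2, 11, 13, -15, 10, 19, 3]
-15 < parent 5 at index 3, swap → [-9, -8, 4, -15, 2, 11, 13, 5, 10, 19, 3]
-15 < parent -8 at index 1, swap → [-9, -15, 4, -8, 2, 11, 13, 5, 10, 19, 3]
-15 < parent -9 at index 0, swap → [-15, -9, 4, -8, 2, 11, 13, 5, 10, 19, 3]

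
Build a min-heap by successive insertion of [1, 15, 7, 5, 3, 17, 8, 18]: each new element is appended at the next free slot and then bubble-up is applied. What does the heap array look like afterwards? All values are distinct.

[1, 3, 7, 15, 5, 17, 8, 18]

Insert 1:
  append 1 at index 0 → [1] (no swap needed)
Insert 15:
  append 15 at index 1 → [1, 15] (no swap needed)
Insert 7:
  append 7 at index 2 → [1, 15, 7] (no swap needed)
Insert 5:
  append 5 at index 3 → [1, 15, 7, 5]
  5 < parent 15 at index 1, swap → [1, 5, 7, 15]
Insert 3:
  append 3 at index 4 → [1, 5, 7, 15, 3]
  3 < parent 5 at index 1, swap → [1, 3, 7, 15, 5]
Insert 17:
  append 17 at index 5 → [1, 3, 7, 15, 5, 17] (no swap needed)
Insert 8:
  append 8 at index 6 → [1, 3, 7, 15, 5, 17, 8] (no swap needed)
Insert 18:
  append 18 at index 7 → [1, 3, 7, 15, 5, 17, 8, 18] (no swap needed)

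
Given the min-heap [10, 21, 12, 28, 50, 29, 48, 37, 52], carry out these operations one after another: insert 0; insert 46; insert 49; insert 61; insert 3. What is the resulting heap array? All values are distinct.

[0, 10, 3, 28, 21, 29, 12, 37, 52, 50, 46, 49, 61, 48]

insert 0:
  append 0 at index 9 → [10, 21, 12, 28, 50, 29, 48, 37, 52, 0]
  0 < parent 50 at index 4, swap → [10, 21, 12, 28, 0, 29, 48, 37, 52, 50]
  0 < parent 21 at index 1, swap → [10, 0, 12, 28, 21, 29, 48, 37, 52, 50]
  0 < parent 10 at index 0, swap → [0, 10, 12, 28, 21, 29, 48, 37, 52, 50]
insert 46:
  append 46 at index 10 → [0, 10, 12, 28, 21, 29, 48, 37, 52, 50, 46] (no swap needed)
insert 49:
  append 49 at index 11 → [0, 10, 12, 28, 21, 29, 48, 37, 52, 50, 46, 49] (no swap needed)
insert 61:
  append 61 at index 12 → [0, 10, 12, 28, 21, 29, 48, 37, 52, 50, 46, 49, 61] (no swap needed)
insert 3:
  append 3 at index 13 → [0, 10, 12, 28, 21, 29, 48, 37, 52, 50, 46, 49, 61, 3]
  3 < parent 48 at index 6, swap → [0, 10, 12, 28, 21, 29, 3, 37, 52, 50, 46, 49, 61, 48]
  3 < parent 12 at index 2, swap → [0, 10, 3, 28, 21, 29, 12, 37, 52, 50, 46, 49, 61, 48]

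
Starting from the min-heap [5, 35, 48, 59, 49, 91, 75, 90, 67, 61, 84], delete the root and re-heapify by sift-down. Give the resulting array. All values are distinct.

[35, 49, 48, 59, 61, 91, 75, 90, 67, 84]

remove root 5; move last element 84 to root → [84, 35, 48, 59, 49, 91, 75, 90, 67, 61]
84 vs smaller child 35 at index 1, swap → [35, 84, 48, 59, 49, 91, 75, 90, 67, 61]
84 vs smaller child 49 at index 4, swap → [35, 49, 48, 59, 84, 91, 75, 90, 67, 61]
84 vs only child 61 at index 9, swap → [35, 49, 48, 59, 61, 91, 75, 90, 67, 84]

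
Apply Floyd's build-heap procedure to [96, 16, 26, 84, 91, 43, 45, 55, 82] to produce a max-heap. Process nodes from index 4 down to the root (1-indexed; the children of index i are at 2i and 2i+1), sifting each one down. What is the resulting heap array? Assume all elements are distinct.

[96, 91, 45, 84, 16, 43, 26, 55, 82]

sift down from index 4: already satisfies heap property
sift down from index 3:
  26 vs larger child 45 at index 7, swap → [96, 16, 45, 84, 91, 43, 26, 55, 82]
sift down from index 2:
  16 vs larger child 91 at index 5, swap → [96, 91, 45, 84, 16, 43, 26, 55, 82]
sift down from index 1: already satisfies heap property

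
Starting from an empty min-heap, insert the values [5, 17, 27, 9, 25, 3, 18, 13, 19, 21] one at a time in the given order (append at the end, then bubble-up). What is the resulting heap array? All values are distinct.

Insert 5:
  append 5 at index 0 → [5] (no swap needed)
Insert 17:
  append 17 at index 1 → [5, 17] (no swap needed)
Insert 27:
  append 27 at index 2 → [5, 17, 27] (no swap needed)
Insert 9:
  append 9 at index 3 → [5, 17, 27, 9]
  9 < parent 17 at index 1, swap → [5, 9, 27, 17]
Insert 25:
  append 25 at index 4 → [5, 9, 27, 17, 25] (no swap needed)
Insert 3:
  append 3 at index 5 → [5, 9, 27, 17, 25, 3]
  3 < parent 27 at index 2, swap → [5, 9, 3, 17, 25, 27]
  3 < parent 5 at index 0, swap → [3, 9, 5, 17, 25, 27]
Insert 18:
  append 18 at index 6 → [3, 9, 5, 17, 25, 27, 18] (no swap needed)
Insert 13:
  append 13 at index 7 → [3, 9, 5, 17, 25, 27, 18, 13]
  13 < parent 17 at index 3, swap → [3, 9, 5, 13, 25, 27, 18, 17]
Insert 19:
  append 19 at index 8 → [3, 9, 5, 13, 25, 27, 18, 17, 19] (no swap needed)
Insert 21:
  append 21 at index 9 → [3, 9, 5, 13, 25, 27, 18, 17, 19, 21]
  21 < parent 25 at index 4, swap → [3, 9, 5, 13, 21, 27, 18, 17, 19, 25]

[3, 9, 5, 13, 21, 27, 18, 17, 19, 25]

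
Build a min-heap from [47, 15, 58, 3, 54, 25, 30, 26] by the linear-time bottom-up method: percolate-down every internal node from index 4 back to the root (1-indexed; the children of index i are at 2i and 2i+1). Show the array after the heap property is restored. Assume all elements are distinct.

[3, 15, 25, 26, 54, 58, 30, 47]

sift down from index 4: already satisfies heap property
sift down from index 3:
  58 vs smaller child 25 at index 6, swap → [47, 15, 25, 3, 54, 58, 30, 26]
sift down from index 2:
  15 vs smaller child 3 at index 4, swap → [47, 3, 25, 15, 54, 58, 30, 26]
sift down from index 1:
  47 vs smaller child 3 at index 2, swap → [3, 47, 25, 15, 54, 58, 30, 26]
  47 vs smaller child 15 at index 4, swap → [3, 15, 25, 47, 54, 58, 30, 26]
  47 vs only child 26 at index 8, swap → [3, 15, 25, 26, 54, 58, 30, 47]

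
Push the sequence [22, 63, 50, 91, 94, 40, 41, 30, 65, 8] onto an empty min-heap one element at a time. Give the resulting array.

Insert 22:
  append 22 at index 0 → [22] (no swap needed)
Insert 63:
  append 63 at index 1 → [22, 63] (no swap needed)
Insert 50:
  append 50 at index 2 → [22, 63, 50] (no swap needed)
Insert 91:
  append 91 at index 3 → [22, 63, 50, 91] (no swap needed)
Insert 94:
  append 94 at index 4 → [22, 63, 50, 91, 94] (no swap needed)
Insert 40:
  append 40 at index 5 → [22, 63, 50, 91, 94, 40]
  40 < parent 50 at index 2, swap → [22, 63, 40, 91, 94, 50]
Insert 41:
  append 41 at index 6 → [22, 63, 40, 91, 94, 50, 41] (no swap needed)
Insert 30:
  append 30 at index 7 → [22, 63, 40, 91, 94, 50, 41, 30]
  30 < parent 91 at index 3, swap → [22, 63, 40, 30, 94, 50, 41, 91]
  30 < parent 63 at index 1, swap → [22, 30, 40, 63, 94, 50, 41, 91]
Insert 65:
  append 65 at index 8 → [22, 30, 40, 63, 94, 50, 41, 91, 65] (no swap needed)
Insert 8:
  append 8 at index 9 → [22, 30, 40, 63, 94, 50, 41, 91, 65, 8]
  8 < parent 94 at index 4, swap → [22, 30, 40, 63, 8, 50, 41, 91, 65, 94]
  8 < parent 30 at index 1, swap → [22, 8, 40, 63, 30, 50, 41, 91, 65, 94]
  8 < parent 22 at index 0, swap → [8, 22, 40, 63, 30, 50, 41, 91, 65, 94]

[8, 22, 40, 63, 30, 50, 41, 91, 65, 94]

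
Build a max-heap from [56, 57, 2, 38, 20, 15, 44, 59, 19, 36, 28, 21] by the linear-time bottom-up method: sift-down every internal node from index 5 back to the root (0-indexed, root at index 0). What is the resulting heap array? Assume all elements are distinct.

[59, 57, 44, 56, 36, 21, 2, 38, 19, 20, 28, 15]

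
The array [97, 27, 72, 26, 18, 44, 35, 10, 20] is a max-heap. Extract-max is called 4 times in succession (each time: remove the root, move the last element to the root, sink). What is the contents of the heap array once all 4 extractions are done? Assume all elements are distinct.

extract-max #1 returns 97:
  remove root 97; move last element 20 to root → [20, 27, 72, 26, 18, 44, 35, 10]
  20 vs larger child 72 at index 2, swap → [72, 27, 20, 26, 18, 44, 35, 10]
  20 vs larger child 44 at index 5, swap → [72, 27, 44, 26, 18, 20, 35, 10]
extract-max #2 returns 72:
  remove root 72; move last element 10 to root → [10, 27, 44, 26, 18, 20, 35]
  10 vs larger child 44 at index 2, swap → [44, 27, 10, 26, 18, 20, 35]
  10 vs larger child 35 at index 6, swap → [44, 27, 35, 26, 18, 20, 10]
extract-max #3 returns 44:
  remove root 44; move last element 10 to root → [10, 27, 35, 26, 18, 20]
  10 vs larger child 35 at index 2, swap → [35, 27, 10, 26, 18, 20]
  10 vs only child 20 at index 5, swap → [35, 27, 20, 26, 18, 10]
extract-max #4 returns 35:
  remove root 35; move last element 10 to root → [10, 27, 20, 26, 18]
  10 vs larger child 27 at index 1, swap → [27, 10, 20, 26, 18]
  10 vs larger child 26 at index 3, swap → [27, 26, 20, 10, 18]

[27, 26, 20, 10, 18]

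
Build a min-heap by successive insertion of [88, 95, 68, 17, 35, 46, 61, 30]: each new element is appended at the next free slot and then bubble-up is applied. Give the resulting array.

[17, 30, 46, 35, 68, 88, 61, 95]

Insert 88:
  append 88 at index 0 → [88] (no swap needed)
Insert 95:
  append 95 at index 1 → [88, 95] (no swap needed)
Insert 68:
  append 68 at index 2 → [88, 95, 68]
  68 < parent 88 at index 0, swap → [68, 95, 88]
Insert 17:
  append 17 at index 3 → [68, 95, 88, 17]
  17 < parent 95 at index 1, swap → [68, 17, 88, 95]
  17 < parent 68 at index 0, swap → [17, 68, 88, 95]
Insert 35:
  append 35 at index 4 → [17, 68, 88, 95, 35]
  35 < parent 68 at index 1, swap → [17, 35, 88, 95, 68]
Insert 46:
  append 46 at index 5 → [17, 35, 88, 95, 68, 46]
  46 < parent 88 at index 2, swap → [17, 35, 46, 95, 68, 88]
Insert 61:
  append 61 at index 6 → [17, 35, 46, 95, 68, 88, 61] (no swap needed)
Insert 30:
  append 30 at index 7 → [17, 35, 46, 95, 68, 88, 61, 30]
  30 < parent 95 at index 3, swap → [17, 35, 46, 30, 68, 88, 61, 95]
  30 < parent 35 at index 1, swap → [17, 30, 46, 35, 68, 88, 61, 95]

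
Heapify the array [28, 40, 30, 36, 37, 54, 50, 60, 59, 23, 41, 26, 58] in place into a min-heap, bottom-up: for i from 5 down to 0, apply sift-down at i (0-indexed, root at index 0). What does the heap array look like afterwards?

sift down from index 5:
  54 vs smaller child 26 at index 11, swap → [28, 40, 30, 36, 37, 26, 50, 60, 59, 23, 41, 54, 58]
sift down from index 4:
  37 vs smaller child 23 at index 9, swap → [28, 40, 30, 36, 23, 26, 50, 60, 59, 37, 41, 54, 58]
sift down from index 3: already satisfies heap property
sift down from index 2:
  30 vs smaller child 26 at index 5, swap → [28, 40, 26, 36, 23, 30, 50, 60, 59, 37, 41, 54, 58]
sift down from index 1:
  40 vs smaller child 23 at index 4, swap → [28, 23, 26, 36, 40, 30, 50, 60, 59, 37, 41, 54, 58]
  40 vs smaller child 37 at index 9, swap → [28, 23, 26, 36, 37, 30, 50, 60, 59, 40, 41, 54, 58]
sift down from index 0:
  28 vs smaller child 23 at index 1, swap → [23, 28, 26, 36, 37, 30, 50, 60, 59, 40, 41, 54, 58]

[23, 28, 26, 36, 37, 30, 50, 60, 59, 40, 41, 54, 58]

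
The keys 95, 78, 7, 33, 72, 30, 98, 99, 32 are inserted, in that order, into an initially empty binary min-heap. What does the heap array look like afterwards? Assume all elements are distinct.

[7, 32, 30, 33, 72, 78, 98, 99, 95]

Insert 95:
  append 95 at index 0 → [95] (no swap needed)
Insert 78:
  append 78 at index 1 → [95, 78]
  78 < parent 95 at index 0, swap → [78, 95]
Insert 7:
  append 7 at index 2 → [78, 95, 7]
  7 < parent 78 at index 0, swap → [7, 95, 78]
Insert 33:
  append 33 at index 3 → [7, 95, 78, 33]
  33 < parent 95 at index 1, swap → [7, 33, 78, 95]
Insert 72:
  append 72 at index 4 → [7, 33, 78, 95, 72] (no swap needed)
Insert 30:
  append 30 at index 5 → [7, 33, 78, 95, 72, 30]
  30 < parent 78 at index 2, swap → [7, 33, 30, 95, 72, 78]
Insert 98:
  append 98 at index 6 → [7, 33, 30, 95, 72, 78, 98] (no swap needed)
Insert 99:
  append 99 at index 7 → [7, 33, 30, 95, 72, 78, 98, 99] (no swap needed)
Insert 32:
  append 32 at index 8 → [7, 33, 30, 95, 72, 78, 98, 99, 32]
  32 < parent 95 at index 3, swap → [7, 33, 30, 32, 72, 78, 98, 99, 95]
  32 < parent 33 at index 1, swap → [7, 32, 30, 33, 72, 78, 98, 99, 95]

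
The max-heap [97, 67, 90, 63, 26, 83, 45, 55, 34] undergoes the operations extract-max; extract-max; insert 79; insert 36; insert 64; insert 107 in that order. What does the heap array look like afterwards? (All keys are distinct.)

[107, 83, 55, 67, 79, 34, 45, 63, 36, 26, 64]

extract-max → returns 97:
  remove root 97; move last element 34 to root → [34, 67, 90, 63, 26, 83, 45, 55]
  34 vs larger child 90 at index 2, swap → [90, 67, 34, 63, 26, 83, 45, 55]
  34 vs larger child 83 at index 5, swap → [90, 67, 83, 63, 26, 34, 45, 55]
extract-max → returns 90:
  remove root 90; move last element 55 to root → [55, 67, 83, 63, 26, 34, 45]
  55 vs larger child 83 at index 2, swap → [83, 67, 55, 63, 26, 34, 45]
insert 79:
  append 79 at index 7 → [83, 67, 55, 63, 26, 34, 45, 79]
  79 > parent 63 at index 3, swap → [83, 67, 55, 79, 26, 34, 45, 63]
  79 > parent 67 at index 1, swap → [83, 79, 55, 67, 26, 34, 45, 63]
insert 36:
  append 36 at index 8 → [83, 79, 55, 67, 26, 34, 45, 63, 36] (no swap needed)
insert 64:
  append 64 at index 9 → [83, 79, 55, 67, 26, 34, 45, 63, 36, 64]
  64 > parent 26 at index 4, swap → [83, 79, 55, 67, 64, 34, 45, 63, 36, 26]
insert 107:
  append 107 at index 10 → [83, 79, 55, 67, 64, 34, 45, 63, 36, 26, 107]
  107 > parent 64 at index 4, swap → [83, 79, 55, 67, 107, 34, 45, 63, 36, 26, 64]
  107 > parent 79 at index 1, swap → [83, 107, 55, 67, 79, 34, 45, 63, 36, 26, 64]
  107 > parent 83 at index 0, swap → [107, 83, 55, 67, 79, 34, 45, 63, 36, 26, 64]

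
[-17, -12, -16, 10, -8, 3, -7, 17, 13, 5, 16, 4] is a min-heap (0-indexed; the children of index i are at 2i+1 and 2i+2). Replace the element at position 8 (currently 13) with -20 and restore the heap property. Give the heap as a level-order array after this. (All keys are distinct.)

[-20, -17, -16, -12, -8, 3, -7, 17, 10, 5, 16, 4]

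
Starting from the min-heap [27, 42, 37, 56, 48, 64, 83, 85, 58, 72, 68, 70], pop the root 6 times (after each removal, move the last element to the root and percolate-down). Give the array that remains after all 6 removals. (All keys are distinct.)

[64, 68, 70, 72, 85, 83]

extract-min #1 returns 27:
  remove root 27; move last element 70 to root → [70, 42, 37, 56, 48, 64, 83, 85, 58, 72, 68]
  70 vs smaller child 37 at index 2, swap → [37, 42, 70, 56, 48, 64, 83, 85, 58, 72, 68]
  70 vs smaller child 64 at index 5, swap → [37, 42, 64, 56, 48, 70, 83, 85, 58, 72, 68]
extract-min #2 returns 37:
  remove root 37; move last element 68 to root → [68, 42, 64, 56, 48, 70, 83, 85, 58, 72]
  68 vs smaller child 42 at index 1, swap → [42, 68, 64, 56, 48, 70, 83, 85, 58, 72]
  68 vs smaller child 48 at index 4, swap → [42, 48, 64, 56, 68, 70, 83, 85, 58, 72]
extract-min #3 returns 42:
  remove root 42; move last element 72 to root → [72, 48, 64, 56, 68, 70, 83, 85, 58]
  72 vs smaller child 48 at index 1, swap → [48, 72, 64, 56, 68, 70, 83, 85, 58]
  72 vs smaller child 56 at index 3, swap → [48, 56, 64, 72, 68, 70, 83, 85, 58]
  72 vs smaller child 58 at index 8, swap → [48, 56, 64, 58, 68, 70, 83, 85, 72]
extract-min #4 returns 48:
  remove root 48; move last element 72 to root → [72, 56, 64, 58, 68, 70, 83, 85]
  72 vs smaller child 56 at index 1, swap → [56, 72, 64, 58, 68, 70, 83, 85]
  72 vs smaller child 58 at index 3, swap → [56, 58, 64, 72, 68, 70, 83, 85]
extract-min #5 returns 56:
  remove root 56; move last element 85 to root → [85, 58, 64, 72, 68, 70, 83]
  85 vs smaller child 58 at index 1, swap → [58, 85, 64, 72, 68, 70, 83]
  85 vs smaller child 68 at index 4, swap → [58, 68, 64, 72, 85, 70, 83]
extract-min #6 returns 58:
  remove root 58; move last element 83 to root → [83, 68, 64, 72, 85, 70]
  83 vs smaller child 64 at index 2, swap → [64, 68, 83, 72, 85, 70]
  83 vs only child 70 at index 5, swap → [64, 68, 70, 72, 85, 83]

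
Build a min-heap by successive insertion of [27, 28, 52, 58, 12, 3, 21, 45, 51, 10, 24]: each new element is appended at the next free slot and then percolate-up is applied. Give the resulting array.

[3, 10, 12, 45, 24, 52, 21, 58, 51, 28, 27]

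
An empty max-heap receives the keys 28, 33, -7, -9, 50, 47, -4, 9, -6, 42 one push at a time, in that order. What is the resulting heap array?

[50, 42, 47, 9, 33, -7, -4, -9, -6, 28]

Insert 28:
  append 28 at index 0 → [28] (no swap needed)
Insert 33:
  append 33 at index 1 → [28, 33]
  33 > parent 28 at index 0, swap → [33, 28]
Insert -7:
  append -7 at index 2 → [33, 28, -7] (no swap needed)
Insert -9:
  append -9 at index 3 → [33, 28, -7, -9] (no swap needed)
Insert 50:
  append 50 at index 4 → [33, 28, -7, -9, 50]
  50 > parent 28 at index 1, swap → [33, 50, -7, -9, 28]
  50 > parent 33 at index 0, swap → [50, 33, -7, -9, 28]
Insert 47:
  append 47 at index 5 → [50, 33, -7, -9, 28, 47]
  47 > parent -7 at index 2, swap → [50, 33, 47, -9, 28, -7]
Insert -4:
  append -4 at index 6 → [50, 33, 47, -9, 28, -7, -4] (no swap needed)
Insert 9:
  append 9 at index 7 → [50, 33, 47, -9, 28, -7, -4, 9]
  9 > parent -9 at index 3, swap → [50, 33, 47, 9, 28, -7, -4, -9]
Insert -6:
  append -6 at index 8 → [50, 33, 47, 9, 28, -7, -4, -9, -6] (no swap needed)
Insert 42:
  append 42 at index 9 → [50, 33, 47, 9, 28, -7, -4, -9, -6, 42]
  42 > parent 28 at index 4, swap → [50, 33, 47, 9, 42, -7, -4, -9, -6, 28]
  42 > parent 33 at index 1, swap → [50, 42, 47, 9, 33, -7, -4, -9, -6, 28]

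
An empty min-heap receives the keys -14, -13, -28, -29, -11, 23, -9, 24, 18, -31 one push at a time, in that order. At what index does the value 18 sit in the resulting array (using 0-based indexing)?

8

Insert -14:
  append -14 at index 0 → [-14] (no swap needed)
Insert -13:
  append -13 at index 1 → [-14, -13] (no swap needed)
Insert -28:
  append -28 at index 2 → [-14, -13, -28]
  -28 < parent -14 at index 0, swap → [-28, -13, -14]
Insert -29:
  append -29 at index 3 → [-28, -13, -14, -29]
  -29 < parent -13 at index 1, swap → [-28, -29, -14, -13]
  -29 < parent -28 at index 0, swap → [-29, -28, -14, -13]
Insert -11:
  append -11 at index 4 → [-29, -28, -14, -13, -11] (no swap needed)
Insert 23:
  append 23 at index 5 → [-29, -28, -14, -13, -11, 23] (no swap needed)
Insert -9:
  append -9 at index 6 → [-29, -28, -14, -13, -11, 23, -9] (no swap needed)
Insert 24:
  append 24 at index 7 → [-29, -28, -14, -13, -11, 23, -9, 24] (no swap needed)
Insert 18:
  append 18 at index 8 → [-29, -28, -14, -13, -11, 23, -9, 24, 18] (no swap needed)
Insert -31:
  append -31 at index 9 → [-29, -28, -14, -13, -11, 23, -9, 24, 18, -31]
  -31 < parent -11 at index 4, swap → [-29, -28, -14, -13, -31, 23, -9, 24, 18, -11]
  -31 < parent -28 at index 1, swap → [-29, -31, -14, -13, -28, 23, -9, 24, 18, -11]
  -31 < parent -29 at index 0, swap → [-31, -29, -14, -13, -28, 23, -9, 24, 18, -11]
resulting array: [-31, -29, -14, -13, -28, 23, -9, 24, 18, -11]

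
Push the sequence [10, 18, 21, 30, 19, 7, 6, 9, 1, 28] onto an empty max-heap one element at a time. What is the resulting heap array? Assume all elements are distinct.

[30, 28, 18, 10, 21, 7, 6, 9, 1, 19]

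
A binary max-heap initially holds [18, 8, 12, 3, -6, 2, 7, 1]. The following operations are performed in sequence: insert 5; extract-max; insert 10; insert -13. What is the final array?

[12, 10, 7, 8, -6, 2, 3, 1, 5, -13]

insert 5:
  append 5 at index 8 → [18, 8, 12, 3, -6, 2, 7, 1, 5]
  5 > parent 3 at index 3, swap → [18, 8, 12, 5, -6, 2, 7, 1, 3]
extract-max → returns 18:
  remove root 18; move last element 3 to root → [3, 8, 12, 5, -6, 2, 7, 1]
  3 vs larger child 12 at index 2, swap → [12, 8, 3, 5, -6, 2, 7, 1]
  3 vs larger child 7 at index 6, swap → [12, 8, 7, 5, -6, 2, 3, 1]
insert 10:
  append 10 at index 8 → [12, 8, 7, 5, -6, 2, 3, 1, 10]
  10 > parent 5 at index 3, swap → [12, 8, 7, 10, -6, 2, 3, 1, 5]
  10 > parent 8 at index 1, swap → [12, 10, 7, 8, -6, 2, 3, 1, 5]
insert -13:
  append -13 at index 9 → [12, 10, 7, 8, -6, 2, 3, 1, 5, -13] (no swap needed)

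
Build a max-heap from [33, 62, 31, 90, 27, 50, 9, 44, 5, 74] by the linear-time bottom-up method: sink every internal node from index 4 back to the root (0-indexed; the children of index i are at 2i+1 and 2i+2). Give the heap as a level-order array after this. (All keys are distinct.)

sift down from index 4:
  27 vs only child 74 at index 9, swap → [33, 62, 31, 90, 74, 50, 9, 44, 5, 27]
sift down from index 3: already satisfies heap property
sift down from index 2:
  31 vs larger child 50 at index 5, swap → [33, 62, 50, 90, 74, 31, 9, 44, 5, 27]
sift down from index 1:
  62 vs larger child 90 at index 3, swap → [33, 90, 50, 62, 74, 31, 9, 44, 5, 27]
sift down from index 0:
  33 vs larger child 90 at index 1, swap → [90, 33, 50, 62, 74, 31, 9, 44, 5, 27]
  33 vs larger child 74 at index 4, swap → [90, 74, 50, 62, 33, 31, 9, 44, 5, 27]

[90, 74, 50, 62, 33, 31, 9, 44, 5, 27]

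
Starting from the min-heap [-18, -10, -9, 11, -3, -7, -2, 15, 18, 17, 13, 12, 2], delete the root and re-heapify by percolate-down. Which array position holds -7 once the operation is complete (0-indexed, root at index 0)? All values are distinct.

remove root -18; move last element 2 to root → [2, -10, -9, 11, -3, -7, -2, 15, 18, 17, 13, 12]
2 vs smaller child -10 at index 1, swap → [-10, 2, -9, 11, -3, -7, -2, 15, 18, 17, 13, 12]
2 vs smaller child -3 at index 4, swap → [-10, -3, -9, 11, 2, -7, -2, 15, 18, 17, 13, 12]
resulting array: [-10, -3, -9, 11, 2, -7, -2, 15, 18, 17, 13, 12]

5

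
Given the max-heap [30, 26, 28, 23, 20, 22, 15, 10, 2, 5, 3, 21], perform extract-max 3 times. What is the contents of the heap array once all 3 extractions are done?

extract-max #1 returns 30:
  remove root 30; move last element 21 to root → [21, 26, 28, 23, 20, 22, 15, 10, 2, 5, 3]
  21 vs larger child 28 at index 2, swap → [28, 26, 21, 23, 20, 22, 15, 10, 2, 5, 3]
  21 vs larger child 22 at index 5, swap → [28, 26, 22, 23, 20, 21, 15, 10, 2, 5, 3]
extract-max #2 returns 28:
  remove root 28; move last element 3 to root → [3, 26, 22, 23, 20, 21, 15, 10, 2, 5]
  3 vs larger child 26 at index 1, swap → [26, 3, 22, 23, 20, 21, 15, 10, 2, 5]
  3 vs larger child 23 at index 3, swap → [26, 23, 22, 3, 20, 21, 15, 10, 2, 5]
  3 vs larger child 10 at index 7, swap → [26, 23, 22, 10, 20, 21, 15, 3, 2, 5]
extract-max #3 returns 26:
  remove root 26; move last element 5 to root → [5, 23, 22, 10, 20, 21, 15, 3, 2]
  5 vs larger child 23 at index 1, swap → [23, 5, 22, 10, 20, 21, 15, 3, 2]
  5 vs larger child 20 at index 4, swap → [23, 20, 22, 10, 5, 21, 15, 3, 2]

[23, 20, 22, 10, 5, 21, 15, 3, 2]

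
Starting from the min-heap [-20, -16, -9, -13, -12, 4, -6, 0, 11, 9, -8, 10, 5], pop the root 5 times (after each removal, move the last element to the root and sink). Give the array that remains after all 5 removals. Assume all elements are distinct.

[-8, 0, -6, 5, 9, 4, 10, 11]

extract-min #1 returns -20:
  remove root -20; move last element 5 to root → [5, -16, -9, -13, -12, 4, -6, 0, 11, 9, -8, 10]
  5 vs smaller child -16 at index 1, swap → [-16, 5, -9, -13, -12, 4, -6, 0, 11, 9, -8, 10]
  5 vs smaller child -13 at index 3, swap → [-16, -13, -9, 5, -12, 4, -6, 0, 11, 9, -8, 10]
  5 vs smaller child 0 at index 7, swap → [-16, -13, -9, 0, -12, 4, -6, 5, 11, 9, -8, 10]
extract-min #2 returns -16:
  remove root -16; move last element 10 to root → [10, -13, -9, 0, -12, 4, -6, 5, 11, 9, -8]
  10 vs smaller child -13 at index 1, swap → [-13, 10, -9, 0, -12, 4, -6, 5, 11, 9, -8]
  10 vs smaller child -12 at index 4, swap → [-13, -12, -9, 0, 10, 4, -6, 5, 11, 9, -8]
  10 vs smaller child -8 at index 10, swap → [-13, -12, -9, 0, -8, 4, -6, 5, 11, 9, 10]
extract-min #3 returns -13:
  remove root -13; move last element 10 to root → [10, -12, -9, 0, -8, 4, -6, 5, 11, 9]
  10 vs smaller child -12 at index 1, swap → [-12, 10, -9, 0, -8, 4, -6, 5, 11, 9]
  10 vs smaller child -8 at index 4, swap → [-12, -8, -9, 0, 10, 4, -6, 5, 11, 9]
  10 vs only child 9 at index 9, swap → [-12, -8, -9, 0, 9, 4, -6, 5, 11, 10]
extract-min #4 returns -12:
  remove root -12; move last element 10 to root → [10, -8, -9, 0, 9, 4, -6, 5, 11]
  10 vs smaller child -9 at index 2, swap → [-9, -8, 10, 0, 9, 4, -6, 5, 11]
  10 vs smaller child -6 at index 6, swap → [-9, -8, -6, 0, 9, 4, 10, 5, 11]
extract-min #5 returns -9:
  remove root -9; move last element 11 to root → [11, -8, -6, 0, 9, 4, 10, 5]
  11 vs smaller child -8 at index 1, swap → [-8, 11, -6, 0, 9, 4, 10, 5]
  11 vs smaller child 0 at index 3, swap → [-8, 0, -6, 11, 9, 4, 10, 5]
  11 vs only child 5 at index 7, swap → [-8, 0, -6, 5, 9, 4, 10, 11]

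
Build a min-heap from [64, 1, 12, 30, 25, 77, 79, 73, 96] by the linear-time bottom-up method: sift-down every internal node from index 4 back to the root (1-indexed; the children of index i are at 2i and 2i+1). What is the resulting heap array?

[1, 25, 12, 30, 64, 77, 79, 73, 96]

sift down from index 4: already satisfies heap property
sift down from index 3: already satisfies heap property
sift down from index 2: already satisfies heap property
sift down from index 1:
  64 vs smaller child 1 at index 2, swap → [1, 64, 12, 30, 25, 77, 79, 73, 96]
  64 vs smaller child 25 at index 5, swap → [1, 25, 12, 30, 64, 77, 79, 73, 96]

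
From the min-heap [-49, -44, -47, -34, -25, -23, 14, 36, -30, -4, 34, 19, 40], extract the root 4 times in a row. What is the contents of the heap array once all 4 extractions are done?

[-30, -25, -23, 34, -4, 19, 14, 36, 40]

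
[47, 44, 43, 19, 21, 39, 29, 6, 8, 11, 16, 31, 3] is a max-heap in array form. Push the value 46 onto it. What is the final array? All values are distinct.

append 46 at index 13 → [47, 44, 43, 19, 21, 39, 29, 6, 8, 11, 16, 31, 3, 46]
46 > parent 29 at index 6, swap → [47, 44, 43, 19, 21, 39, 46, 6, 8, 11, 16, 31, 3, 29]
46 > parent 43 at index 2, swap → [47, 44, 46, 19, 21, 39, 43, 6, 8, 11, 16, 31, 3, 29]

[47, 44, 46, 19, 21, 39, 43, 6, 8, 11, 16, 31, 3, 29]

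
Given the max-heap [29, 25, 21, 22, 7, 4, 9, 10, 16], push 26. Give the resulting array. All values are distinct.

[29, 26, 21, 22, 25, 4, 9, 10, 16, 7]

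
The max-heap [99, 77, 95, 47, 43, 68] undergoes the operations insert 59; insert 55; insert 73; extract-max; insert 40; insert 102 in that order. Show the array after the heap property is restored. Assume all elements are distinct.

insert 59:
  append 59 at index 6 → [99, 77, 95, 47, 43, 68, 59] (no swap needed)
insert 55:
  append 55 at index 7 → [99, 77, 95, 47, 43, 68, 59, 55]
  55 > parent 47 at index 3, swap → [99, 77, 95, 55, 43, 68, 59, 47]
insert 73:
  append 73 at index 8 → [99, 77, 95, 55, 43, 68, 59, 47, 73]
  73 > parent 55 at index 3, swap → [99, 77, 95, 73, 43, 68, 59, 47, 55]
extract-max → returns 99:
  remove root 99; move last element 55 to root → [55, 77, 95, 73, 43, 68, 59, 47]
  55 vs larger child 95 at index 2, swap → [95, 77, 55, 73, 43, 68, 59, 47]
  55 vs larger child 68 at index 5, swap → [95, 77, 68, 73, 43, 55, 59, 47]
insert 40:
  append 40 at index 8 → [95, 77, 68, 73, 43, 55, 59, 47, 40] (no swap needed)
insert 102:
  append 102 at index 9 → [95, 77, 68, 73, 43, 55, 59, 47, 40, 102]
  102 > parent 43 at index 4, swap → [95, 77, 68, 73, 102, 55, 59, 47, 40, 43]
  102 > parent 77 at index 1, swap → [95, 102, 68, 73, 77, 55, 59, 47, 40, 43]
  102 > parent 95 at index 0, swap → [102, 95, 68, 73, 77, 55, 59, 47, 40, 43]

[102, 95, 68, 73, 77, 55, 59, 47, 40, 43]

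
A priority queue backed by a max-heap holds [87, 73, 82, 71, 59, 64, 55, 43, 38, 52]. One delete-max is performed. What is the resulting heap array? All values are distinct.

remove root 87; move last element 52 to root → [52, 73, 82, 71, 59, 64, 55, 43, 38]
52 vs larger child 82 at index 2, swap → [82, 73, 52, 71, 59, 64, 55, 43, 38]
52 vs larger child 64 at index 5, swap → [82, 73, 64, 71, 59, 52, 55, 43, 38]

[82, 73, 64, 71, 59, 52, 55, 43, 38]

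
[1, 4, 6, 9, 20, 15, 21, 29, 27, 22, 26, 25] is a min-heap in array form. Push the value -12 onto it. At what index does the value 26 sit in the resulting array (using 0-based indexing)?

10

append -12 at index 12 → [1, 4, 6, 9, 20, 15, 21, 29, 27, 22, 26, 25, -12]
-12 < parent 15 at index 5, swap → [1, 4, 6, 9, 20, -12, 21, 29, 27, 22, 26, 25, 15]
-12 < parent 6 at index 2, swap → [1, 4, -12, 9, 20, 6, 21, 29, 27, 22, 26, 25, 15]
-12 < parent 1 at index 0, swap → [-12, 4, 1, 9, 20, 6, 21, 29, 27, 22, 26, 25, 15]
resulting array: [-12, 4, 1, 9, 20, 6, 21, 29, 27, 22, 26, 25, 15]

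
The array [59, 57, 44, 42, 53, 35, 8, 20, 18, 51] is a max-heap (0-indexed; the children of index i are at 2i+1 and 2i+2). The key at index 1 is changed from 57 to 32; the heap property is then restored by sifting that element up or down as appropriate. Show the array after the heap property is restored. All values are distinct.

[59, 53, 44, 42, 51, 35, 8, 20, 18, 32]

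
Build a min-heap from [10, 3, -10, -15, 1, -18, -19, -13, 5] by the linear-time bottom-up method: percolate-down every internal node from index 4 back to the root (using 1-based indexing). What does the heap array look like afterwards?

sift down from index 4: already satisfies heap property
sift down from index 3:
  -10 vs smaller child -19 at index 7, swap → [10, 3, -19, -15, 1, -18, -10, -13, 5]
sift down from index 2:
  3 vs smaller child -15 at index 4, swap → [10, -15, -19, 3, 1, -18, -10, -13, 5]
  3 vs smaller child -13 at index 8, swap → [10, -15, -19, -13, 1, -18, -10, 3, 5]
sift down from index 1:
  10 vs smaller child -19 at index 3, swap → [-19, -15, 10, -13, 1, -18, -10, 3, 5]
  10 vs smaller child -18 at index 6, swap → [-19, -15, -18, -13, 1, 10, -10, 3, 5]

[-19, -15, -18, -13, 1, 10, -10, 3, 5]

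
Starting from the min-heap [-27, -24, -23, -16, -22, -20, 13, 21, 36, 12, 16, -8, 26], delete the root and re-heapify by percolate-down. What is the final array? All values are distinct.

remove root -27; move last element 26 to root → [26, -24, -23, -16, -22, -20, 13, 21, 36, 12, 16, -8]
26 vs smaller child -24 at index 1, swap → [-24, 26, -23, -16, -22, -20, 13, 21, 36, 12, 16, -8]
26 vs smaller child -22 at index 4, swap → [-24, -22, -23, -16, 26, -20, 13, 21, 36, 12, 16, -8]
26 vs smaller child 12 at index 9, swap → [-24, -22, -23, -16, 12, -20, 13, 21, 36, 26, 16, -8]

[-24, -22, -23, -16, 12, -20, 13, 21, 36, 26, 16, -8]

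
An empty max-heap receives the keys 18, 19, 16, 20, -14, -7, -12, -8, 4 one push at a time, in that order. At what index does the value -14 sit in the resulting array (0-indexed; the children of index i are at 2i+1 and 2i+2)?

4

Insert 18:
  append 18 at index 0 → [18] (no swap needed)
Insert 19:
  append 19 at index 1 → [18, 19]
  19 > parent 18 at index 0, swap → [19, 18]
Insert 16:
  append 16 at index 2 → [19, 18, 16] (no swap needed)
Insert 20:
  append 20 at index 3 → [19, 18, 16, 20]
  20 > parent 18 at index 1, swap → [19, 20, 16, 18]
  20 > parent 19 at index 0, swap → [20, 19, 16, 18]
Insert -14:
  append -14 at index 4 → [20, 19, 16, 18, -14] (no swap needed)
Insert -7:
  append -7 at index 5 → [20, 19, 16, 18, -14, -7] (no swap needed)
Insert -12:
  append -12 at index 6 → [20, 19, 16, 18, -14, -7, -12] (no swap needed)
Insert -8:
  append -8 at index 7 → [20, 19, 16, 18, -14, -7, -12, -8] (no swap needed)
Insert 4:
  append 4 at index 8 → [20, 19, 16, 18, -14, -7, -12, -8, 4] (no swap needed)
resulting array: [20, 19, 16, 18, -14, -7, -12, -8, 4]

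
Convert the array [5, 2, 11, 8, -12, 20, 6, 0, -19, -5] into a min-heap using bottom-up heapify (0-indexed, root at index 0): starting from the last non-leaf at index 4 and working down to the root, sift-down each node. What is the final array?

[-19, -12, 6, 0, -5, 20, 11, 2, 8, 5]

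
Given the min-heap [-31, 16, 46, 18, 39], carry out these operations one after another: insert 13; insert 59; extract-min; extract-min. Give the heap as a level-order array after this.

[16, 18, 46, 59, 39]

insert 13:
  append 13 at index 5 → [-31, 16, 46, 18, 39, 13]
  13 < parent 46 at index 2, swap → [-31, 16, 13, 18, 39, 46]
insert 59:
  append 59 at index 6 → [-31, 16, 13, 18, 39, 46, 59] (no swap needed)
extract-min → returns -31:
  remove root -31; move last element 59 to root → [59, 16, 13, 18, 39, 46]
  59 vs smaller child 13 at index 2, swap → [13, 16, 59, 18, 39, 46]
  59 vs only child 46 at index 5, swap → [13, 16, 46, 18, 39, 59]
extract-min → returns 13:
  remove root 13; move last element 59 to root → [59, 16, 46, 18, 39]
  59 vs smaller child 16 at index 1, swap → [16, 59, 46, 18, 39]
  59 vs smaller child 18 at index 3, swap → [16, 18, 46, 59, 39]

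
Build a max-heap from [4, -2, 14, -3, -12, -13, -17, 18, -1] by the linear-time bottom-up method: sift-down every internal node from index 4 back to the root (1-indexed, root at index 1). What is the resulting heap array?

[18, 4, 14, -1, -12, -13, -17, -3, -2]

sift down from index 4:
  -3 vs larger child 18 at index 8, swap → [4, -2, 14, 18, -12, -13, -17, -3, -1]
sift down from index 3: already satisfies heap property
sift down from index 2:
  -2 vs larger child 18 at index 4, swap → [4, 18, 14, -2, -12, -13, -17, -3, -1]
  -2 vs larger child -1 at index 9, swap → [4, 18, 14, -1, -12, -13, -17, -3, -2]
sift down from index 1:
  4 vs larger child 18 at index 2, swap → [18, 4, 14, -1, -12, -13, -17, -3, -2]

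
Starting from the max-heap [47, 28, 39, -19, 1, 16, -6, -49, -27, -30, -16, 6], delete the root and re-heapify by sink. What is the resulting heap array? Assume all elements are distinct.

remove root 47; move last element 6 to root → [6, 28, 39, -19, 1, 16, -6, -49, -27, -30, -16]
6 vs larger child 39 at index 2, swap → [39, 28, 6, -19, 1, 16, -6, -49, -27, -30, -16]
6 vs larger child 16 at index 5, swap → [39, 28, 16, -19, 1, 6, -6, -49, -27, -30, -16]

[39, 28, 16, -19, 1, 6, -6, -49, -27, -30, -16]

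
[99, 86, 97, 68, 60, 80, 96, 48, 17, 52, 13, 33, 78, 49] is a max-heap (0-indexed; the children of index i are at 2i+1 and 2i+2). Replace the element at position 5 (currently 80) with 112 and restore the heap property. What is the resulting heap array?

[112, 86, 99, 68, 60, 97, 96, 48, 17, 52, 13, 33, 78, 49]

set index 5 from 80 to 112 → [99, 86, 97, 68, 60, 112, 96, 48, 17, 52, 13, 33, 78, 49]
112 > parent 97 at index 2, swap → [99, 86, 112, 68, 60, 97, 96, 48, 17, 52, 13, 33, 78, 49]
112 > parent 99 at index 0, swap → [112, 86, 99, 68, 60, 97, 96, 48, 17, 52, 13, 33, 78, 49]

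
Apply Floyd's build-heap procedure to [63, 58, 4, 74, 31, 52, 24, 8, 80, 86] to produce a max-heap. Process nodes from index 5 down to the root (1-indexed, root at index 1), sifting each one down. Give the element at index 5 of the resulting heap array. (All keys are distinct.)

58

sift down from index 5:
  31 vs only child 86 at index 10, swap → [63, 58, 4, 74, 86, 52, 24, 8, 80, 31]
sift down from index 4:
  74 vs larger child 80 at index 9, swap → [63, 58, 4, 80, 86, 52, 24, 8, 74, 31]
sift down from index 3:
  4 vs larger child 52 at index 6, swap → [63, 58, 52, 80, 86, 4, 24, 8, 74, 31]
sift down from index 2:
  58 vs larger child 86 at index 5, swap → [63, 86, 52, 80, 58, 4, 24, 8, 74, 31]
sift down from index 1:
  63 vs larger child 86 at index 2, swap → [86, 63, 52, 80, 58, 4, 24, 8, 74, 31]
  63 vs larger child 80 at index 4, swap → [86, 80, 52, 63, 58, 4, 24, 8, 74, 31]
  63 vs larger child 74 at index 9, swap → [86, 80, 52, 74, 58, 4, 24, 8, 63, 31]
resulting array: [86, 80, 52, 74, 58, 4, 24, 8, 63, 31]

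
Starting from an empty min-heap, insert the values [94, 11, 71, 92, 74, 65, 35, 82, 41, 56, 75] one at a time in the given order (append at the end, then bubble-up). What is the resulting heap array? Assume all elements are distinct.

[11, 41, 35, 74, 56, 71, 65, 94, 82, 92, 75]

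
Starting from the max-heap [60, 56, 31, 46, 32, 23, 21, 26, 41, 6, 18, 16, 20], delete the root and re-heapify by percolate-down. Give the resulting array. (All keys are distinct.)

remove root 60; move last element 20 to root → [20, 56, 31, 46, 32, 23, 21, 26, 41, 6, 18, 16]
20 vs larger child 56 at index 1, swap → [56, 20, 31, 46, 32, 23, 21, 26, 41, 6, 18, 16]
20 vs larger child 46 at index 3, swap → [56, 46, 31, 20, 32, 23, 21, 26, 41, 6, 18, 16]
20 vs larger child 41 at index 8, swap → [56, 46, 31, 41, 32, 23, 21, 26, 20, 6, 18, 16]

[56, 46, 31, 41, 32, 23, 21, 26, 20, 6, 18, 16]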